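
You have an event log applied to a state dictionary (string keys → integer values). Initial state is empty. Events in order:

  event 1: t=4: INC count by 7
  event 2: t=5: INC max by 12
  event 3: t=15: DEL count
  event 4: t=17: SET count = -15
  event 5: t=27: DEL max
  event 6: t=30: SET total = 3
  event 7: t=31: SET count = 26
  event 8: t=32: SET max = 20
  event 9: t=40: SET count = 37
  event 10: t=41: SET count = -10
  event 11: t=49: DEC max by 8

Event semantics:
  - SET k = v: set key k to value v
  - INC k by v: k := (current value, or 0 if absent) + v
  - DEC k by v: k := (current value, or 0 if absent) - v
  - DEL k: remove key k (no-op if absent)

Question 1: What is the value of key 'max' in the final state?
Track key 'max' through all 11 events:
  event 1 (t=4: INC count by 7): max unchanged
  event 2 (t=5: INC max by 12): max (absent) -> 12
  event 3 (t=15: DEL count): max unchanged
  event 4 (t=17: SET count = -15): max unchanged
  event 5 (t=27: DEL max): max 12 -> (absent)
  event 6 (t=30: SET total = 3): max unchanged
  event 7 (t=31: SET count = 26): max unchanged
  event 8 (t=32: SET max = 20): max (absent) -> 20
  event 9 (t=40: SET count = 37): max unchanged
  event 10 (t=41: SET count = -10): max unchanged
  event 11 (t=49: DEC max by 8): max 20 -> 12
Final: max = 12

Answer: 12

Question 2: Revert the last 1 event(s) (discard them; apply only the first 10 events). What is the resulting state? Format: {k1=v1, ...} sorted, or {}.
Answer: {count=-10, max=20, total=3}

Derivation:
Keep first 10 events (discard last 1):
  after event 1 (t=4: INC count by 7): {count=7}
  after event 2 (t=5: INC max by 12): {count=7, max=12}
  after event 3 (t=15: DEL count): {max=12}
  after event 4 (t=17: SET count = -15): {count=-15, max=12}
  after event 5 (t=27: DEL max): {count=-15}
  after event 6 (t=30: SET total = 3): {count=-15, total=3}
  after event 7 (t=31: SET count = 26): {count=26, total=3}
  after event 8 (t=32: SET max = 20): {count=26, max=20, total=3}
  after event 9 (t=40: SET count = 37): {count=37, max=20, total=3}
  after event 10 (t=41: SET count = -10): {count=-10, max=20, total=3}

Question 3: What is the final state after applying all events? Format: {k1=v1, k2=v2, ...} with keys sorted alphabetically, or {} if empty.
  after event 1 (t=4: INC count by 7): {count=7}
  after event 2 (t=5: INC max by 12): {count=7, max=12}
  after event 3 (t=15: DEL count): {max=12}
  after event 4 (t=17: SET count = -15): {count=-15, max=12}
  after event 5 (t=27: DEL max): {count=-15}
  after event 6 (t=30: SET total = 3): {count=-15, total=3}
  after event 7 (t=31: SET count = 26): {count=26, total=3}
  after event 8 (t=32: SET max = 20): {count=26, max=20, total=3}
  after event 9 (t=40: SET count = 37): {count=37, max=20, total=3}
  after event 10 (t=41: SET count = -10): {count=-10, max=20, total=3}
  after event 11 (t=49: DEC max by 8): {count=-10, max=12, total=3}

Answer: {count=-10, max=12, total=3}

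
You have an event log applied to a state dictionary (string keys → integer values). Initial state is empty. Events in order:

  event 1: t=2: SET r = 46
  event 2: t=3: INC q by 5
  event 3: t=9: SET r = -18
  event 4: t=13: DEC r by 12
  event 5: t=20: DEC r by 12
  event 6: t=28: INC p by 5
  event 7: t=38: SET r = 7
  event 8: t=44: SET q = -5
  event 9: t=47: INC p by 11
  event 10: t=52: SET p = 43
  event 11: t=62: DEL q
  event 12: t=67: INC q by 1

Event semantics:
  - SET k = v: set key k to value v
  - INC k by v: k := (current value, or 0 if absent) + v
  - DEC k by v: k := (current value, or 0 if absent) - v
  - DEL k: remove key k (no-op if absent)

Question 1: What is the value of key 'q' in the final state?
Track key 'q' through all 12 events:
  event 1 (t=2: SET r = 46): q unchanged
  event 2 (t=3: INC q by 5): q (absent) -> 5
  event 3 (t=9: SET r = -18): q unchanged
  event 4 (t=13: DEC r by 12): q unchanged
  event 5 (t=20: DEC r by 12): q unchanged
  event 6 (t=28: INC p by 5): q unchanged
  event 7 (t=38: SET r = 7): q unchanged
  event 8 (t=44: SET q = -5): q 5 -> -5
  event 9 (t=47: INC p by 11): q unchanged
  event 10 (t=52: SET p = 43): q unchanged
  event 11 (t=62: DEL q): q -5 -> (absent)
  event 12 (t=67: INC q by 1): q (absent) -> 1
Final: q = 1

Answer: 1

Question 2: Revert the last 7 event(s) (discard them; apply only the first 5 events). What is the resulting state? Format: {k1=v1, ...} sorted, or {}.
Keep first 5 events (discard last 7):
  after event 1 (t=2: SET r = 46): {r=46}
  after event 2 (t=3: INC q by 5): {q=5, r=46}
  after event 3 (t=9: SET r = -18): {q=5, r=-18}
  after event 4 (t=13: DEC r by 12): {q=5, r=-30}
  after event 5 (t=20: DEC r by 12): {q=5, r=-42}

Answer: {q=5, r=-42}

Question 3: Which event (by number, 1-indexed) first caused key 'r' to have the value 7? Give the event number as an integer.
Looking for first event where r becomes 7:
  event 1: r = 46
  event 2: r = 46
  event 3: r = -18
  event 4: r = -30
  event 5: r = -42
  event 6: r = -42
  event 7: r -42 -> 7  <-- first match

Answer: 7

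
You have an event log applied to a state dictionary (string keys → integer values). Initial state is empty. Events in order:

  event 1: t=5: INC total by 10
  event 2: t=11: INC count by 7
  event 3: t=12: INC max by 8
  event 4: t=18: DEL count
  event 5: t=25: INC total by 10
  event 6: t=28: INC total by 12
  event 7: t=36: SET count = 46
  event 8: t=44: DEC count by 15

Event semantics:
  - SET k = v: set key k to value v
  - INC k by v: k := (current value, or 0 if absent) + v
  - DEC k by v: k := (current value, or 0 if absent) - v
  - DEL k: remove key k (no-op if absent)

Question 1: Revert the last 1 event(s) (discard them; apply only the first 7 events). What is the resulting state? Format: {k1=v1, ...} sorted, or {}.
Answer: {count=46, max=8, total=32}

Derivation:
Keep first 7 events (discard last 1):
  after event 1 (t=5: INC total by 10): {total=10}
  after event 2 (t=11: INC count by 7): {count=7, total=10}
  after event 3 (t=12: INC max by 8): {count=7, max=8, total=10}
  after event 4 (t=18: DEL count): {max=8, total=10}
  after event 5 (t=25: INC total by 10): {max=8, total=20}
  after event 6 (t=28: INC total by 12): {max=8, total=32}
  after event 7 (t=36: SET count = 46): {count=46, max=8, total=32}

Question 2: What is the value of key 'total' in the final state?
Track key 'total' through all 8 events:
  event 1 (t=5: INC total by 10): total (absent) -> 10
  event 2 (t=11: INC count by 7): total unchanged
  event 3 (t=12: INC max by 8): total unchanged
  event 4 (t=18: DEL count): total unchanged
  event 5 (t=25: INC total by 10): total 10 -> 20
  event 6 (t=28: INC total by 12): total 20 -> 32
  event 7 (t=36: SET count = 46): total unchanged
  event 8 (t=44: DEC count by 15): total unchanged
Final: total = 32

Answer: 32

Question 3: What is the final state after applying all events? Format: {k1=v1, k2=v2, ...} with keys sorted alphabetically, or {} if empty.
  after event 1 (t=5: INC total by 10): {total=10}
  after event 2 (t=11: INC count by 7): {count=7, total=10}
  after event 3 (t=12: INC max by 8): {count=7, max=8, total=10}
  after event 4 (t=18: DEL count): {max=8, total=10}
  after event 5 (t=25: INC total by 10): {max=8, total=20}
  after event 6 (t=28: INC total by 12): {max=8, total=32}
  after event 7 (t=36: SET count = 46): {count=46, max=8, total=32}
  after event 8 (t=44: DEC count by 15): {count=31, max=8, total=32}

Answer: {count=31, max=8, total=32}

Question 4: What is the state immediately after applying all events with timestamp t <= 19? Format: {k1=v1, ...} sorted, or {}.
Answer: {max=8, total=10}

Derivation:
Apply events with t <= 19 (4 events):
  after event 1 (t=5: INC total by 10): {total=10}
  after event 2 (t=11: INC count by 7): {count=7, total=10}
  after event 3 (t=12: INC max by 8): {count=7, max=8, total=10}
  after event 4 (t=18: DEL count): {max=8, total=10}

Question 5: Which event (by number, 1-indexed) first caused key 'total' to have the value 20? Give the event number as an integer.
Answer: 5

Derivation:
Looking for first event where total becomes 20:
  event 1: total = 10
  event 2: total = 10
  event 3: total = 10
  event 4: total = 10
  event 5: total 10 -> 20  <-- first match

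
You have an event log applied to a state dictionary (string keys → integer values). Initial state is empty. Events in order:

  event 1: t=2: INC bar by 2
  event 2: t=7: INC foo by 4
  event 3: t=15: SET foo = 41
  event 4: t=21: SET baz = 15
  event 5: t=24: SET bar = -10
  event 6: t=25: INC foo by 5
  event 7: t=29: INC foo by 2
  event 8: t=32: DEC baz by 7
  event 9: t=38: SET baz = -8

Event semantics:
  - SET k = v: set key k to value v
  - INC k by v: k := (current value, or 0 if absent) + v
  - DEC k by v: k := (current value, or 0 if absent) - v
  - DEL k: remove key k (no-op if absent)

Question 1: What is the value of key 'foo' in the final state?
Answer: 48

Derivation:
Track key 'foo' through all 9 events:
  event 1 (t=2: INC bar by 2): foo unchanged
  event 2 (t=7: INC foo by 4): foo (absent) -> 4
  event 3 (t=15: SET foo = 41): foo 4 -> 41
  event 4 (t=21: SET baz = 15): foo unchanged
  event 5 (t=24: SET bar = -10): foo unchanged
  event 6 (t=25: INC foo by 5): foo 41 -> 46
  event 7 (t=29: INC foo by 2): foo 46 -> 48
  event 8 (t=32: DEC baz by 7): foo unchanged
  event 9 (t=38: SET baz = -8): foo unchanged
Final: foo = 48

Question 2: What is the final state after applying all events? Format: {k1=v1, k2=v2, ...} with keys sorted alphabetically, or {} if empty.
  after event 1 (t=2: INC bar by 2): {bar=2}
  after event 2 (t=7: INC foo by 4): {bar=2, foo=4}
  after event 3 (t=15: SET foo = 41): {bar=2, foo=41}
  after event 4 (t=21: SET baz = 15): {bar=2, baz=15, foo=41}
  after event 5 (t=24: SET bar = -10): {bar=-10, baz=15, foo=41}
  after event 6 (t=25: INC foo by 5): {bar=-10, baz=15, foo=46}
  after event 7 (t=29: INC foo by 2): {bar=-10, baz=15, foo=48}
  after event 8 (t=32: DEC baz by 7): {bar=-10, baz=8, foo=48}
  after event 9 (t=38: SET baz = -8): {bar=-10, baz=-8, foo=48}

Answer: {bar=-10, baz=-8, foo=48}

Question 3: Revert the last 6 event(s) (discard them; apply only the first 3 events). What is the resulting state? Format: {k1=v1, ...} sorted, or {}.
Keep first 3 events (discard last 6):
  after event 1 (t=2: INC bar by 2): {bar=2}
  after event 2 (t=7: INC foo by 4): {bar=2, foo=4}
  after event 3 (t=15: SET foo = 41): {bar=2, foo=41}

Answer: {bar=2, foo=41}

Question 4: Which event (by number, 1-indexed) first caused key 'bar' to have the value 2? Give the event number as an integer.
Looking for first event where bar becomes 2:
  event 1: bar (absent) -> 2  <-- first match

Answer: 1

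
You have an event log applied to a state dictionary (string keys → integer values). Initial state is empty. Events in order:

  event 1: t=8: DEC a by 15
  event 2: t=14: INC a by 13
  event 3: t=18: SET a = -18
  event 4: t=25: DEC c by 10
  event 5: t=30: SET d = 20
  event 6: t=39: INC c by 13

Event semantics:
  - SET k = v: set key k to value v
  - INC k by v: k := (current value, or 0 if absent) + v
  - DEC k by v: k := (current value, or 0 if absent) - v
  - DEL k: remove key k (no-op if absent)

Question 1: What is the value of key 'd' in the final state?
Track key 'd' through all 6 events:
  event 1 (t=8: DEC a by 15): d unchanged
  event 2 (t=14: INC a by 13): d unchanged
  event 3 (t=18: SET a = -18): d unchanged
  event 4 (t=25: DEC c by 10): d unchanged
  event 5 (t=30: SET d = 20): d (absent) -> 20
  event 6 (t=39: INC c by 13): d unchanged
Final: d = 20

Answer: 20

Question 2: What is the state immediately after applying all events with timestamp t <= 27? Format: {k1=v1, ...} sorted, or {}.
Apply events with t <= 27 (4 events):
  after event 1 (t=8: DEC a by 15): {a=-15}
  after event 2 (t=14: INC a by 13): {a=-2}
  after event 3 (t=18: SET a = -18): {a=-18}
  after event 4 (t=25: DEC c by 10): {a=-18, c=-10}

Answer: {a=-18, c=-10}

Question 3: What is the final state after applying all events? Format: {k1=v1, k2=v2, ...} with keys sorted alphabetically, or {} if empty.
Answer: {a=-18, c=3, d=20}

Derivation:
  after event 1 (t=8: DEC a by 15): {a=-15}
  after event 2 (t=14: INC a by 13): {a=-2}
  after event 3 (t=18: SET a = -18): {a=-18}
  after event 4 (t=25: DEC c by 10): {a=-18, c=-10}
  after event 5 (t=30: SET d = 20): {a=-18, c=-10, d=20}
  after event 6 (t=39: INC c by 13): {a=-18, c=3, d=20}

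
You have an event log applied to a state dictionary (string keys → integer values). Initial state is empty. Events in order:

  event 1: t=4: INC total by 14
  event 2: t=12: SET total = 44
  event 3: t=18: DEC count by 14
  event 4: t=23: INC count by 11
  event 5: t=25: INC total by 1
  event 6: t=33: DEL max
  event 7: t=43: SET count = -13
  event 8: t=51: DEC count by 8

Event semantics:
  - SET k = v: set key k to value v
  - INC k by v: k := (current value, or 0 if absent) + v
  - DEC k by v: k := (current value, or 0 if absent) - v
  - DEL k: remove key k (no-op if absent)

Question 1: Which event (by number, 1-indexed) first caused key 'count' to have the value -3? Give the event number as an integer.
Answer: 4

Derivation:
Looking for first event where count becomes -3:
  event 3: count = -14
  event 4: count -14 -> -3  <-- first match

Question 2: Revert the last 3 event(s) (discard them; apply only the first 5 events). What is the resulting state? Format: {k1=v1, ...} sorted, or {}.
Keep first 5 events (discard last 3):
  after event 1 (t=4: INC total by 14): {total=14}
  after event 2 (t=12: SET total = 44): {total=44}
  after event 3 (t=18: DEC count by 14): {count=-14, total=44}
  after event 4 (t=23: INC count by 11): {count=-3, total=44}
  after event 5 (t=25: INC total by 1): {count=-3, total=45}

Answer: {count=-3, total=45}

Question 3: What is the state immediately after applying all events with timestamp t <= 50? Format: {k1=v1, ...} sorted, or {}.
Answer: {count=-13, total=45}

Derivation:
Apply events with t <= 50 (7 events):
  after event 1 (t=4: INC total by 14): {total=14}
  after event 2 (t=12: SET total = 44): {total=44}
  after event 3 (t=18: DEC count by 14): {count=-14, total=44}
  after event 4 (t=23: INC count by 11): {count=-3, total=44}
  after event 5 (t=25: INC total by 1): {count=-3, total=45}
  after event 6 (t=33: DEL max): {count=-3, total=45}
  after event 7 (t=43: SET count = -13): {count=-13, total=45}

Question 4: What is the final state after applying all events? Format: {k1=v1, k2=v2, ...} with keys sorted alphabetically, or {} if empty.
Answer: {count=-21, total=45}

Derivation:
  after event 1 (t=4: INC total by 14): {total=14}
  after event 2 (t=12: SET total = 44): {total=44}
  after event 3 (t=18: DEC count by 14): {count=-14, total=44}
  after event 4 (t=23: INC count by 11): {count=-3, total=44}
  after event 5 (t=25: INC total by 1): {count=-3, total=45}
  after event 6 (t=33: DEL max): {count=-3, total=45}
  after event 7 (t=43: SET count = -13): {count=-13, total=45}
  after event 8 (t=51: DEC count by 8): {count=-21, total=45}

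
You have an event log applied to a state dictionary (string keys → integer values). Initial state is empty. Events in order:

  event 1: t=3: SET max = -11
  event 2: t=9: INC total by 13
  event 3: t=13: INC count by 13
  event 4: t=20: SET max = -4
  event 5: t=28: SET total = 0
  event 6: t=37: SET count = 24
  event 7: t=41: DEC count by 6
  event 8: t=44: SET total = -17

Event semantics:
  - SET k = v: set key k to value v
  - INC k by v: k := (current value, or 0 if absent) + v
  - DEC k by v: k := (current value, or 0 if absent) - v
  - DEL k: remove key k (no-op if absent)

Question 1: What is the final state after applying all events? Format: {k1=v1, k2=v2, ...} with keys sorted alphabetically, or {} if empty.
Answer: {count=18, max=-4, total=-17}

Derivation:
  after event 1 (t=3: SET max = -11): {max=-11}
  after event 2 (t=9: INC total by 13): {max=-11, total=13}
  after event 3 (t=13: INC count by 13): {count=13, max=-11, total=13}
  after event 4 (t=20: SET max = -4): {count=13, max=-4, total=13}
  after event 5 (t=28: SET total = 0): {count=13, max=-4, total=0}
  after event 6 (t=37: SET count = 24): {count=24, max=-4, total=0}
  after event 7 (t=41: DEC count by 6): {count=18, max=-4, total=0}
  after event 8 (t=44: SET total = -17): {count=18, max=-4, total=-17}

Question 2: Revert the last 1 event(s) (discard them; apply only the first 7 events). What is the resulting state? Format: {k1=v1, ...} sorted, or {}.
Keep first 7 events (discard last 1):
  after event 1 (t=3: SET max = -11): {max=-11}
  after event 2 (t=9: INC total by 13): {max=-11, total=13}
  after event 3 (t=13: INC count by 13): {count=13, max=-11, total=13}
  after event 4 (t=20: SET max = -4): {count=13, max=-4, total=13}
  after event 5 (t=28: SET total = 0): {count=13, max=-4, total=0}
  after event 6 (t=37: SET count = 24): {count=24, max=-4, total=0}
  after event 7 (t=41: DEC count by 6): {count=18, max=-4, total=0}

Answer: {count=18, max=-4, total=0}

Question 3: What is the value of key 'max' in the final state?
Track key 'max' through all 8 events:
  event 1 (t=3: SET max = -11): max (absent) -> -11
  event 2 (t=9: INC total by 13): max unchanged
  event 3 (t=13: INC count by 13): max unchanged
  event 4 (t=20: SET max = -4): max -11 -> -4
  event 5 (t=28: SET total = 0): max unchanged
  event 6 (t=37: SET count = 24): max unchanged
  event 7 (t=41: DEC count by 6): max unchanged
  event 8 (t=44: SET total = -17): max unchanged
Final: max = -4

Answer: -4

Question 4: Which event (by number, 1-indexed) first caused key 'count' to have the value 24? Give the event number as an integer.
Answer: 6

Derivation:
Looking for first event where count becomes 24:
  event 3: count = 13
  event 4: count = 13
  event 5: count = 13
  event 6: count 13 -> 24  <-- first match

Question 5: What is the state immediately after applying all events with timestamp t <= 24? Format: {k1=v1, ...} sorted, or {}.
Apply events with t <= 24 (4 events):
  after event 1 (t=3: SET max = -11): {max=-11}
  after event 2 (t=9: INC total by 13): {max=-11, total=13}
  after event 3 (t=13: INC count by 13): {count=13, max=-11, total=13}
  after event 4 (t=20: SET max = -4): {count=13, max=-4, total=13}

Answer: {count=13, max=-4, total=13}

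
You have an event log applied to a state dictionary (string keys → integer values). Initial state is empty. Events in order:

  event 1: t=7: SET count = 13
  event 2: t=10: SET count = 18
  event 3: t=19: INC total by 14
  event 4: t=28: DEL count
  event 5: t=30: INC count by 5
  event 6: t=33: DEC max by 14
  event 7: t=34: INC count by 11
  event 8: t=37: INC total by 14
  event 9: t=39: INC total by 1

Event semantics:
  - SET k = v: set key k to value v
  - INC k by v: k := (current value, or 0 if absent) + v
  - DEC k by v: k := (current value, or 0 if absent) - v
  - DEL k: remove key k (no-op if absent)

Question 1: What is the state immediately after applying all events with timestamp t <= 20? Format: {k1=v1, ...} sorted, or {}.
Answer: {count=18, total=14}

Derivation:
Apply events with t <= 20 (3 events):
  after event 1 (t=7: SET count = 13): {count=13}
  after event 2 (t=10: SET count = 18): {count=18}
  after event 3 (t=19: INC total by 14): {count=18, total=14}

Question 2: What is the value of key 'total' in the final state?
Track key 'total' through all 9 events:
  event 1 (t=7: SET count = 13): total unchanged
  event 2 (t=10: SET count = 18): total unchanged
  event 3 (t=19: INC total by 14): total (absent) -> 14
  event 4 (t=28: DEL count): total unchanged
  event 5 (t=30: INC count by 5): total unchanged
  event 6 (t=33: DEC max by 14): total unchanged
  event 7 (t=34: INC count by 11): total unchanged
  event 8 (t=37: INC total by 14): total 14 -> 28
  event 9 (t=39: INC total by 1): total 28 -> 29
Final: total = 29

Answer: 29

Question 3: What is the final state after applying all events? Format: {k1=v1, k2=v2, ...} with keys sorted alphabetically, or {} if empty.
  after event 1 (t=7: SET count = 13): {count=13}
  after event 2 (t=10: SET count = 18): {count=18}
  after event 3 (t=19: INC total by 14): {count=18, total=14}
  after event 4 (t=28: DEL count): {total=14}
  after event 5 (t=30: INC count by 5): {count=5, total=14}
  after event 6 (t=33: DEC max by 14): {count=5, max=-14, total=14}
  after event 7 (t=34: INC count by 11): {count=16, max=-14, total=14}
  after event 8 (t=37: INC total by 14): {count=16, max=-14, total=28}
  after event 9 (t=39: INC total by 1): {count=16, max=-14, total=29}

Answer: {count=16, max=-14, total=29}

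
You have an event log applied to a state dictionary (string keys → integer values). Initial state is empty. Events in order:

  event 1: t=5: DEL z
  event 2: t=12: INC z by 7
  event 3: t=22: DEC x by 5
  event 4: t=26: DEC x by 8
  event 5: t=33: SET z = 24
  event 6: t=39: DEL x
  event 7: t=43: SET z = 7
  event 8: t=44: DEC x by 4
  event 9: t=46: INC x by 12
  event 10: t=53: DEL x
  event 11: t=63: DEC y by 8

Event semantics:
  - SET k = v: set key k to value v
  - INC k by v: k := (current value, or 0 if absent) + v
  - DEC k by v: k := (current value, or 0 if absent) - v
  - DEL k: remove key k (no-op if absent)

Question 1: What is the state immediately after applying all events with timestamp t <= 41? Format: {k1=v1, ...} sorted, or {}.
Answer: {z=24}

Derivation:
Apply events with t <= 41 (6 events):
  after event 1 (t=5: DEL z): {}
  after event 2 (t=12: INC z by 7): {z=7}
  after event 3 (t=22: DEC x by 5): {x=-5, z=7}
  after event 4 (t=26: DEC x by 8): {x=-13, z=7}
  after event 5 (t=33: SET z = 24): {x=-13, z=24}
  after event 6 (t=39: DEL x): {z=24}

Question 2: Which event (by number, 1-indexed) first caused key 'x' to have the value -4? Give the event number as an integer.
Looking for first event where x becomes -4:
  event 3: x = -5
  event 4: x = -13
  event 5: x = -13
  event 6: x = (absent)
  event 8: x (absent) -> -4  <-- first match

Answer: 8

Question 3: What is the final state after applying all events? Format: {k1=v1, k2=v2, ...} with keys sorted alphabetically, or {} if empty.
  after event 1 (t=5: DEL z): {}
  after event 2 (t=12: INC z by 7): {z=7}
  after event 3 (t=22: DEC x by 5): {x=-5, z=7}
  after event 4 (t=26: DEC x by 8): {x=-13, z=7}
  after event 5 (t=33: SET z = 24): {x=-13, z=24}
  after event 6 (t=39: DEL x): {z=24}
  after event 7 (t=43: SET z = 7): {z=7}
  after event 8 (t=44: DEC x by 4): {x=-4, z=7}
  after event 9 (t=46: INC x by 12): {x=8, z=7}
  after event 10 (t=53: DEL x): {z=7}
  after event 11 (t=63: DEC y by 8): {y=-8, z=7}

Answer: {y=-8, z=7}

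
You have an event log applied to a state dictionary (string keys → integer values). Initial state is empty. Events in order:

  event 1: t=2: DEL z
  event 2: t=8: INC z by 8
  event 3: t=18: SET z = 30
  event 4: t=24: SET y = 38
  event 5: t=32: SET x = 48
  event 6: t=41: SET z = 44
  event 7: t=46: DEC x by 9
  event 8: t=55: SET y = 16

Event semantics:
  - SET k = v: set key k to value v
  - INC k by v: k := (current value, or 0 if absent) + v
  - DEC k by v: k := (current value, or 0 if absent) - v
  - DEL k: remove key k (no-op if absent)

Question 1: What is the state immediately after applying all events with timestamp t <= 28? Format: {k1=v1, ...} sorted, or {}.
Answer: {y=38, z=30}

Derivation:
Apply events with t <= 28 (4 events):
  after event 1 (t=2: DEL z): {}
  after event 2 (t=8: INC z by 8): {z=8}
  after event 3 (t=18: SET z = 30): {z=30}
  after event 4 (t=24: SET y = 38): {y=38, z=30}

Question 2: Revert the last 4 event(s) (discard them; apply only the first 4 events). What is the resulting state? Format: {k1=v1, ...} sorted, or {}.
Answer: {y=38, z=30}

Derivation:
Keep first 4 events (discard last 4):
  after event 1 (t=2: DEL z): {}
  after event 2 (t=8: INC z by 8): {z=8}
  after event 3 (t=18: SET z = 30): {z=30}
  after event 4 (t=24: SET y = 38): {y=38, z=30}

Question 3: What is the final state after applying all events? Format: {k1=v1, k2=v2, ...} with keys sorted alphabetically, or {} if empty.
  after event 1 (t=2: DEL z): {}
  after event 2 (t=8: INC z by 8): {z=8}
  after event 3 (t=18: SET z = 30): {z=30}
  after event 4 (t=24: SET y = 38): {y=38, z=30}
  after event 5 (t=32: SET x = 48): {x=48, y=38, z=30}
  after event 6 (t=41: SET z = 44): {x=48, y=38, z=44}
  after event 7 (t=46: DEC x by 9): {x=39, y=38, z=44}
  after event 8 (t=55: SET y = 16): {x=39, y=16, z=44}

Answer: {x=39, y=16, z=44}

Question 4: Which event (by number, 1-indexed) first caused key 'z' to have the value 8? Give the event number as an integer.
Answer: 2

Derivation:
Looking for first event where z becomes 8:
  event 2: z (absent) -> 8  <-- first match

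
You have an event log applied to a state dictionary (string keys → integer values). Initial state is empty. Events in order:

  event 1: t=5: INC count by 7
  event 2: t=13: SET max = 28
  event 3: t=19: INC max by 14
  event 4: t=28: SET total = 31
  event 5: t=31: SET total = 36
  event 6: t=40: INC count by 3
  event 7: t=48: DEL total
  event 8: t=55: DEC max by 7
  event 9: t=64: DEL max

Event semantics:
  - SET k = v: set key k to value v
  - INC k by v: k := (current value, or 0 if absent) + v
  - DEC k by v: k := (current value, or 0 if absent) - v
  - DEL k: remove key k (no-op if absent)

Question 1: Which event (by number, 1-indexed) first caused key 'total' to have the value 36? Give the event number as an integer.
Looking for first event where total becomes 36:
  event 4: total = 31
  event 5: total 31 -> 36  <-- first match

Answer: 5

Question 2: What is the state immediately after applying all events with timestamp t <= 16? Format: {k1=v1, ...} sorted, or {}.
Apply events with t <= 16 (2 events):
  after event 1 (t=5: INC count by 7): {count=7}
  after event 2 (t=13: SET max = 28): {count=7, max=28}

Answer: {count=7, max=28}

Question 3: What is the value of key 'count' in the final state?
Track key 'count' through all 9 events:
  event 1 (t=5: INC count by 7): count (absent) -> 7
  event 2 (t=13: SET max = 28): count unchanged
  event 3 (t=19: INC max by 14): count unchanged
  event 4 (t=28: SET total = 31): count unchanged
  event 5 (t=31: SET total = 36): count unchanged
  event 6 (t=40: INC count by 3): count 7 -> 10
  event 7 (t=48: DEL total): count unchanged
  event 8 (t=55: DEC max by 7): count unchanged
  event 9 (t=64: DEL max): count unchanged
Final: count = 10

Answer: 10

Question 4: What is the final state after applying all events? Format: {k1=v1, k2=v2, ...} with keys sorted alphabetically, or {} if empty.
Answer: {count=10}

Derivation:
  after event 1 (t=5: INC count by 7): {count=7}
  after event 2 (t=13: SET max = 28): {count=7, max=28}
  after event 3 (t=19: INC max by 14): {count=7, max=42}
  after event 4 (t=28: SET total = 31): {count=7, max=42, total=31}
  after event 5 (t=31: SET total = 36): {count=7, max=42, total=36}
  after event 6 (t=40: INC count by 3): {count=10, max=42, total=36}
  after event 7 (t=48: DEL total): {count=10, max=42}
  after event 8 (t=55: DEC max by 7): {count=10, max=35}
  after event 9 (t=64: DEL max): {count=10}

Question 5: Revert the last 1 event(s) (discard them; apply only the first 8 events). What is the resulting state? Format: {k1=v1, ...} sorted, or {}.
Keep first 8 events (discard last 1):
  after event 1 (t=5: INC count by 7): {count=7}
  after event 2 (t=13: SET max = 28): {count=7, max=28}
  after event 3 (t=19: INC max by 14): {count=7, max=42}
  after event 4 (t=28: SET total = 31): {count=7, max=42, total=31}
  after event 5 (t=31: SET total = 36): {count=7, max=42, total=36}
  after event 6 (t=40: INC count by 3): {count=10, max=42, total=36}
  after event 7 (t=48: DEL total): {count=10, max=42}
  after event 8 (t=55: DEC max by 7): {count=10, max=35}

Answer: {count=10, max=35}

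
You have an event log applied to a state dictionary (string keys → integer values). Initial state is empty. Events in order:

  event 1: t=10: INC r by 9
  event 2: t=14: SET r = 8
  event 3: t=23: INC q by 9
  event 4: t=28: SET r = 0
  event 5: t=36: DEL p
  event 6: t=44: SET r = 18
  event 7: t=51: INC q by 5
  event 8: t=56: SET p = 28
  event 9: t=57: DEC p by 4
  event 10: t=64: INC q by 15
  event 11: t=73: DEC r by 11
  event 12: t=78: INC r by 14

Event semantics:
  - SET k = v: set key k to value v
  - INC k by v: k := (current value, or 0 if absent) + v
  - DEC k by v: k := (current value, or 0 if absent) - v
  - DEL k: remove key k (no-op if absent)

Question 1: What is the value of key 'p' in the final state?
Answer: 24

Derivation:
Track key 'p' through all 12 events:
  event 1 (t=10: INC r by 9): p unchanged
  event 2 (t=14: SET r = 8): p unchanged
  event 3 (t=23: INC q by 9): p unchanged
  event 4 (t=28: SET r = 0): p unchanged
  event 5 (t=36: DEL p): p (absent) -> (absent)
  event 6 (t=44: SET r = 18): p unchanged
  event 7 (t=51: INC q by 5): p unchanged
  event 8 (t=56: SET p = 28): p (absent) -> 28
  event 9 (t=57: DEC p by 4): p 28 -> 24
  event 10 (t=64: INC q by 15): p unchanged
  event 11 (t=73: DEC r by 11): p unchanged
  event 12 (t=78: INC r by 14): p unchanged
Final: p = 24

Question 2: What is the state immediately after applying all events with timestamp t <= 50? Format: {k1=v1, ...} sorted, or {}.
Answer: {q=9, r=18}

Derivation:
Apply events with t <= 50 (6 events):
  after event 1 (t=10: INC r by 9): {r=9}
  after event 2 (t=14: SET r = 8): {r=8}
  after event 3 (t=23: INC q by 9): {q=9, r=8}
  after event 4 (t=28: SET r = 0): {q=9, r=0}
  after event 5 (t=36: DEL p): {q=9, r=0}
  after event 6 (t=44: SET r = 18): {q=9, r=18}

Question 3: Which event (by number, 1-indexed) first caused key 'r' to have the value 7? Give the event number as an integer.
Answer: 11

Derivation:
Looking for first event where r becomes 7:
  event 1: r = 9
  event 2: r = 8
  event 3: r = 8
  event 4: r = 0
  event 5: r = 0
  event 6: r = 18
  event 7: r = 18
  event 8: r = 18
  event 9: r = 18
  event 10: r = 18
  event 11: r 18 -> 7  <-- first match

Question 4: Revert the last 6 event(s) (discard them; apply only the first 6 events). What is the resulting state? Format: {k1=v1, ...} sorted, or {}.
Keep first 6 events (discard last 6):
  after event 1 (t=10: INC r by 9): {r=9}
  after event 2 (t=14: SET r = 8): {r=8}
  after event 3 (t=23: INC q by 9): {q=9, r=8}
  after event 4 (t=28: SET r = 0): {q=9, r=0}
  after event 5 (t=36: DEL p): {q=9, r=0}
  after event 6 (t=44: SET r = 18): {q=9, r=18}

Answer: {q=9, r=18}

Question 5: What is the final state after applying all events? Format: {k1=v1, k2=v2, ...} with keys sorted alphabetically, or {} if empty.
Answer: {p=24, q=29, r=21}

Derivation:
  after event 1 (t=10: INC r by 9): {r=9}
  after event 2 (t=14: SET r = 8): {r=8}
  after event 3 (t=23: INC q by 9): {q=9, r=8}
  after event 4 (t=28: SET r = 0): {q=9, r=0}
  after event 5 (t=36: DEL p): {q=9, r=0}
  after event 6 (t=44: SET r = 18): {q=9, r=18}
  after event 7 (t=51: INC q by 5): {q=14, r=18}
  after event 8 (t=56: SET p = 28): {p=28, q=14, r=18}
  after event 9 (t=57: DEC p by 4): {p=24, q=14, r=18}
  after event 10 (t=64: INC q by 15): {p=24, q=29, r=18}
  after event 11 (t=73: DEC r by 11): {p=24, q=29, r=7}
  after event 12 (t=78: INC r by 14): {p=24, q=29, r=21}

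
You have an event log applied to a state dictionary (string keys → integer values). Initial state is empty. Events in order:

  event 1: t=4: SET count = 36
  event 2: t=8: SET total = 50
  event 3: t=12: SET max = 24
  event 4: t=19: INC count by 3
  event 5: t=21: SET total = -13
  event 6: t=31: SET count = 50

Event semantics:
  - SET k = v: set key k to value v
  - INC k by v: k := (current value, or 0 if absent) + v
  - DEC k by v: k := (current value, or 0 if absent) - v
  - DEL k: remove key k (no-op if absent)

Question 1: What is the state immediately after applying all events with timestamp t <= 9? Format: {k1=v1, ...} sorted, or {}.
Answer: {count=36, total=50}

Derivation:
Apply events with t <= 9 (2 events):
  after event 1 (t=4: SET count = 36): {count=36}
  after event 2 (t=8: SET total = 50): {count=36, total=50}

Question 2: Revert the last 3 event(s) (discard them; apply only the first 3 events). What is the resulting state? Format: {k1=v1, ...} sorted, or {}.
Keep first 3 events (discard last 3):
  after event 1 (t=4: SET count = 36): {count=36}
  after event 2 (t=8: SET total = 50): {count=36, total=50}
  after event 3 (t=12: SET max = 24): {count=36, max=24, total=50}

Answer: {count=36, max=24, total=50}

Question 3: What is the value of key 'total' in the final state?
Track key 'total' through all 6 events:
  event 1 (t=4: SET count = 36): total unchanged
  event 2 (t=8: SET total = 50): total (absent) -> 50
  event 3 (t=12: SET max = 24): total unchanged
  event 4 (t=19: INC count by 3): total unchanged
  event 5 (t=21: SET total = -13): total 50 -> -13
  event 6 (t=31: SET count = 50): total unchanged
Final: total = -13

Answer: -13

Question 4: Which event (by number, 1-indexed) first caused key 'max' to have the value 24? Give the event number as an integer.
Answer: 3

Derivation:
Looking for first event where max becomes 24:
  event 3: max (absent) -> 24  <-- first match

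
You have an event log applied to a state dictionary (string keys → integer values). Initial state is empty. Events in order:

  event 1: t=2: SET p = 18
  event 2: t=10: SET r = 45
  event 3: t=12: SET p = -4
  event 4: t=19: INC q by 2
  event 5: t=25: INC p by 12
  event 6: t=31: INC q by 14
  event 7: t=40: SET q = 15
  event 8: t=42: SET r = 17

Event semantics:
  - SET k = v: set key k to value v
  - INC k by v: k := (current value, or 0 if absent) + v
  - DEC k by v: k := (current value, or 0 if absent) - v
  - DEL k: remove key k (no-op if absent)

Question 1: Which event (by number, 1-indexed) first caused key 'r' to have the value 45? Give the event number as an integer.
Looking for first event where r becomes 45:
  event 2: r (absent) -> 45  <-- first match

Answer: 2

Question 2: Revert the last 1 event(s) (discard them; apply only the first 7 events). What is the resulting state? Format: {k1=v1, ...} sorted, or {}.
Keep first 7 events (discard last 1):
  after event 1 (t=2: SET p = 18): {p=18}
  after event 2 (t=10: SET r = 45): {p=18, r=45}
  after event 3 (t=12: SET p = -4): {p=-4, r=45}
  after event 4 (t=19: INC q by 2): {p=-4, q=2, r=45}
  after event 5 (t=25: INC p by 12): {p=8, q=2, r=45}
  after event 6 (t=31: INC q by 14): {p=8, q=16, r=45}
  after event 7 (t=40: SET q = 15): {p=8, q=15, r=45}

Answer: {p=8, q=15, r=45}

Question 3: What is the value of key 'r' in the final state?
Track key 'r' through all 8 events:
  event 1 (t=2: SET p = 18): r unchanged
  event 2 (t=10: SET r = 45): r (absent) -> 45
  event 3 (t=12: SET p = -4): r unchanged
  event 4 (t=19: INC q by 2): r unchanged
  event 5 (t=25: INC p by 12): r unchanged
  event 6 (t=31: INC q by 14): r unchanged
  event 7 (t=40: SET q = 15): r unchanged
  event 8 (t=42: SET r = 17): r 45 -> 17
Final: r = 17

Answer: 17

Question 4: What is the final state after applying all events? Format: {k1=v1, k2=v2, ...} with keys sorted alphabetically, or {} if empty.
Answer: {p=8, q=15, r=17}

Derivation:
  after event 1 (t=2: SET p = 18): {p=18}
  after event 2 (t=10: SET r = 45): {p=18, r=45}
  after event 3 (t=12: SET p = -4): {p=-4, r=45}
  after event 4 (t=19: INC q by 2): {p=-4, q=2, r=45}
  after event 5 (t=25: INC p by 12): {p=8, q=2, r=45}
  after event 6 (t=31: INC q by 14): {p=8, q=16, r=45}
  after event 7 (t=40: SET q = 15): {p=8, q=15, r=45}
  after event 8 (t=42: SET r = 17): {p=8, q=15, r=17}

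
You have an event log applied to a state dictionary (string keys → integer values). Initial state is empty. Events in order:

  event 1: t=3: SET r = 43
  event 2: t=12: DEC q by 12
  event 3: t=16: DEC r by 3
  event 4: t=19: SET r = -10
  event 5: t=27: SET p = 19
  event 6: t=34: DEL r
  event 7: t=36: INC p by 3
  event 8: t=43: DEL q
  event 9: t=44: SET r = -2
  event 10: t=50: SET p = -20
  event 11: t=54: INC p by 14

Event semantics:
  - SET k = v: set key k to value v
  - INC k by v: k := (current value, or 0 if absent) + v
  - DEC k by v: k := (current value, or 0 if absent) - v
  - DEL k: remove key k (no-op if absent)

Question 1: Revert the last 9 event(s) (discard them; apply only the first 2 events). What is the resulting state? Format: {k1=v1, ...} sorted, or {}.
Keep first 2 events (discard last 9):
  after event 1 (t=3: SET r = 43): {r=43}
  after event 2 (t=12: DEC q by 12): {q=-12, r=43}

Answer: {q=-12, r=43}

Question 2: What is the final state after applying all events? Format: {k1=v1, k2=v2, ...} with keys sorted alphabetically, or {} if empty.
  after event 1 (t=3: SET r = 43): {r=43}
  after event 2 (t=12: DEC q by 12): {q=-12, r=43}
  after event 3 (t=16: DEC r by 3): {q=-12, r=40}
  after event 4 (t=19: SET r = -10): {q=-12, r=-10}
  after event 5 (t=27: SET p = 19): {p=19, q=-12, r=-10}
  after event 6 (t=34: DEL r): {p=19, q=-12}
  after event 7 (t=36: INC p by 3): {p=22, q=-12}
  after event 8 (t=43: DEL q): {p=22}
  after event 9 (t=44: SET r = -2): {p=22, r=-2}
  after event 10 (t=50: SET p = -20): {p=-20, r=-2}
  after event 11 (t=54: INC p by 14): {p=-6, r=-2}

Answer: {p=-6, r=-2}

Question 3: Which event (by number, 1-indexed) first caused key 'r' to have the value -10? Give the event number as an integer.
Answer: 4

Derivation:
Looking for first event where r becomes -10:
  event 1: r = 43
  event 2: r = 43
  event 3: r = 40
  event 4: r 40 -> -10  <-- first match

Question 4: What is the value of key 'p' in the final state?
Answer: -6

Derivation:
Track key 'p' through all 11 events:
  event 1 (t=3: SET r = 43): p unchanged
  event 2 (t=12: DEC q by 12): p unchanged
  event 3 (t=16: DEC r by 3): p unchanged
  event 4 (t=19: SET r = -10): p unchanged
  event 5 (t=27: SET p = 19): p (absent) -> 19
  event 6 (t=34: DEL r): p unchanged
  event 7 (t=36: INC p by 3): p 19 -> 22
  event 8 (t=43: DEL q): p unchanged
  event 9 (t=44: SET r = -2): p unchanged
  event 10 (t=50: SET p = -20): p 22 -> -20
  event 11 (t=54: INC p by 14): p -20 -> -6
Final: p = -6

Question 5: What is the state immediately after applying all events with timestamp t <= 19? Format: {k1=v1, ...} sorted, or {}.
Answer: {q=-12, r=-10}

Derivation:
Apply events with t <= 19 (4 events):
  after event 1 (t=3: SET r = 43): {r=43}
  after event 2 (t=12: DEC q by 12): {q=-12, r=43}
  after event 3 (t=16: DEC r by 3): {q=-12, r=40}
  after event 4 (t=19: SET r = -10): {q=-12, r=-10}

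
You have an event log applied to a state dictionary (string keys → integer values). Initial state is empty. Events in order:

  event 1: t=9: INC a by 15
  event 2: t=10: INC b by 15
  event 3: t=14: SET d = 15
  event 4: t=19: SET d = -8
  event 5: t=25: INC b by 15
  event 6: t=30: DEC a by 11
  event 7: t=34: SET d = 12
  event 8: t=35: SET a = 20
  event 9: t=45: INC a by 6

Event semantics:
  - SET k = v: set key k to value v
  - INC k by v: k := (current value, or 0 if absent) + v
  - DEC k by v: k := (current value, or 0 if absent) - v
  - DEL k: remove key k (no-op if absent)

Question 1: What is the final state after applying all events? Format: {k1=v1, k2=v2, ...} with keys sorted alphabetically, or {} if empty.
Answer: {a=26, b=30, d=12}

Derivation:
  after event 1 (t=9: INC a by 15): {a=15}
  after event 2 (t=10: INC b by 15): {a=15, b=15}
  after event 3 (t=14: SET d = 15): {a=15, b=15, d=15}
  after event 4 (t=19: SET d = -8): {a=15, b=15, d=-8}
  after event 5 (t=25: INC b by 15): {a=15, b=30, d=-8}
  after event 6 (t=30: DEC a by 11): {a=4, b=30, d=-8}
  after event 7 (t=34: SET d = 12): {a=4, b=30, d=12}
  after event 8 (t=35: SET a = 20): {a=20, b=30, d=12}
  after event 9 (t=45: INC a by 6): {a=26, b=30, d=12}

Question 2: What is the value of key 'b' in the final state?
Track key 'b' through all 9 events:
  event 1 (t=9: INC a by 15): b unchanged
  event 2 (t=10: INC b by 15): b (absent) -> 15
  event 3 (t=14: SET d = 15): b unchanged
  event 4 (t=19: SET d = -8): b unchanged
  event 5 (t=25: INC b by 15): b 15 -> 30
  event 6 (t=30: DEC a by 11): b unchanged
  event 7 (t=34: SET d = 12): b unchanged
  event 8 (t=35: SET a = 20): b unchanged
  event 9 (t=45: INC a by 6): b unchanged
Final: b = 30

Answer: 30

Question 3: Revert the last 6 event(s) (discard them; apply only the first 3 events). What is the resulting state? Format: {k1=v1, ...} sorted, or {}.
Keep first 3 events (discard last 6):
  after event 1 (t=9: INC a by 15): {a=15}
  after event 2 (t=10: INC b by 15): {a=15, b=15}
  after event 3 (t=14: SET d = 15): {a=15, b=15, d=15}

Answer: {a=15, b=15, d=15}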